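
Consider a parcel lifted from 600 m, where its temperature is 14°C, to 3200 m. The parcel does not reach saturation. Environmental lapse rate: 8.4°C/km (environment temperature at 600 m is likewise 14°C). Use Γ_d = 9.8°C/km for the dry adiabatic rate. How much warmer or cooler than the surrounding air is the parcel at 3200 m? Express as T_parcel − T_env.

-3.64°C (parcel cooler than environment)

Parcel:
  600–3200 m, dry: Δz = 2.6 km ⇒ ΔT = -25.48°C; T = -11.48°C
Environment:
  600–3200 m, environment: Δz = 2.6 km ⇒ ΔT = -21.84°C; T = -7.84°C
T_parcel − T_env = -11.48 − (-7.84) = -3.64°C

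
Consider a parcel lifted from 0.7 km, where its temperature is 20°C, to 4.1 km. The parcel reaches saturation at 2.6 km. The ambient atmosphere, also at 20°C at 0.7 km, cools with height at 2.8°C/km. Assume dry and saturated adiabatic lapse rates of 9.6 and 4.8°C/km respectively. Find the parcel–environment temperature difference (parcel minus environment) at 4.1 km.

Parcel:
  700 → 2600 m (dry, 9.6°C/km): ΔT = -9.6 × 1.9 = -18.24°C → T = 1.76°C
  2600 → 4100 m (saturated, 4.8°C/km): ΔT = -4.8 × 1.5 = -7.2°C → T = -5.44°C
Environment:
  700 → 4100 m (environment, 2.8°C/km): ΔT = -2.8 × 3.4 = -9.52°C → T = 10.48°C
T_parcel − T_env = -5.44 − 10.48 = -15.92°C

-15.92°C (parcel cooler than environment)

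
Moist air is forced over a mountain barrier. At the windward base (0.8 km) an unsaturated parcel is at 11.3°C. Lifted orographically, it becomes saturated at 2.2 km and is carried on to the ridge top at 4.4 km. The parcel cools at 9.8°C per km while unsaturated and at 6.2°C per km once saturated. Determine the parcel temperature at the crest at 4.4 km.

-16.06°C

From 800 m to 2200 m (dry): cools by 9.8 × 1.4 = 13.72°C, giving -2.42°C.
From 2200 m to 4400 m (saturated): cools by 6.2 × 2.2 = 13.64°C, giving -16.06°C.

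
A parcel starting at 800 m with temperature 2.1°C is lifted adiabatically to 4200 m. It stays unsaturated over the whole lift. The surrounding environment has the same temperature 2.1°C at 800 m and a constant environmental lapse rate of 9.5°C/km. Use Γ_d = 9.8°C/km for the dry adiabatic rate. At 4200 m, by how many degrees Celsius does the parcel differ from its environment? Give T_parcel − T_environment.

-1.02°C (parcel cooler than environment)

Parcel:
  Dry to 4200 m: -9.8 × 3.4 km = -33.32°C, so T = -31.22°C.
Environment:
  Environment to 4200 m: -9.5 × 3.4 km = -32.3°C, so T = -30.2°C.
T_parcel − T_env = -31.22 − (-30.2) = -1.02°C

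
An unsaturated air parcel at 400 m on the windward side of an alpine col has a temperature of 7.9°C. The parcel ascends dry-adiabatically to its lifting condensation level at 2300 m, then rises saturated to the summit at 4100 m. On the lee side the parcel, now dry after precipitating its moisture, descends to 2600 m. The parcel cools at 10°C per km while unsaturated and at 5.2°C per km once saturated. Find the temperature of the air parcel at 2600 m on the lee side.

-5.46°C

Dry to 2300 m: -10 × 1.9 km = -19°C, so T = -11.1°C.
Saturated to 4100 m: -5.2 × 1.8 km = -9.36°C, so T = -20.46°C.
Dry descent to 2600 m: +10 × 1.5 km = +15°C, so T = -5.46°C.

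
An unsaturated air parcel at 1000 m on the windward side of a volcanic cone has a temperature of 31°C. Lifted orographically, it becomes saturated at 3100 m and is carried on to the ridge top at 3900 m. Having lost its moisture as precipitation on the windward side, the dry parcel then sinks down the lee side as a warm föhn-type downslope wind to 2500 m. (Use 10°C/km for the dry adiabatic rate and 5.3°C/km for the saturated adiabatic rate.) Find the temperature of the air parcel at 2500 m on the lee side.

19.76°C

Dry to 3100 m: -10 × 2.1 km = -21°C, so T = 10°C.
Saturated to 3900 m: -5.3 × 0.8 km = -4.24°C, so T = 5.76°C.
Dry descent to 2500 m: +10 × 1.4 km = +14°C, so T = 19.76°C.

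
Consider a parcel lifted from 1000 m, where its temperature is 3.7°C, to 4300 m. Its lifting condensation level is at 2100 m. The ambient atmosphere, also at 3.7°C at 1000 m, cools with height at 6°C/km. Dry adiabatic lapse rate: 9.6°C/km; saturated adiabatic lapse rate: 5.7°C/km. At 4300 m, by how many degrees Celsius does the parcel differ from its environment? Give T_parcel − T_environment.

Parcel:
  1000–2100 m, dry: Δz = 1.1 km ⇒ ΔT = -10.56°C; T = -6.86°C
  2100–4300 m, saturated: Δz = 2.2 km ⇒ ΔT = -12.54°C; T = -19.4°C
Environment:
  1000–4300 m, environment: Δz = 3.3 km ⇒ ΔT = -19.8°C; T = -16.1°C
T_parcel − T_env = -19.4 − (-16.1) = -3.3°C

-3.3°C (parcel cooler than environment)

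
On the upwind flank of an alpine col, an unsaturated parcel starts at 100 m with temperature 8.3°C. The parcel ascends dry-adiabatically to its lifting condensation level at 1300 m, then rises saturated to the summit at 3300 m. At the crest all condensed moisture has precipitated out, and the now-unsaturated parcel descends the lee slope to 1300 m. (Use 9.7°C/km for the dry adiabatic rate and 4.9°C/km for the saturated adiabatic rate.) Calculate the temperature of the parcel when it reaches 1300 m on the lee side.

100 → 1300 m (dry, 9.7°C/km): ΔT = -9.7 × 1.2 = -11.64°C → T = -3.34°C
1300 → 3300 m (saturated, 4.9°C/km): ΔT = -4.9 × 2 = -9.8°C → T = -13.14°C
3300 → 1300 m (dry descent, 9.7°C/km): ΔT = +9.7 × 2 = +19.4°C → T = 6.26°C

6.26°C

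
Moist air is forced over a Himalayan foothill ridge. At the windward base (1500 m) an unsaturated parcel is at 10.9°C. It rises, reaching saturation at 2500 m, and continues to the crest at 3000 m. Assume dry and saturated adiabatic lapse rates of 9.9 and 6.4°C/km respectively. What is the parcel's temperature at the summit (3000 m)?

1500 → 2500 m (dry, 9.9°C/km): ΔT = -9.9 × 1 = -9.9°C → T = 1°C
2500 → 3000 m (saturated, 6.4°C/km): ΔT = -6.4 × 0.5 = -3.2°C → T = -2.2°C

-2.2°C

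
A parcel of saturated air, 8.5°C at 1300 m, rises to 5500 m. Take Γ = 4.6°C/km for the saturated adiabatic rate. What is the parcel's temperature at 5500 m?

Saturated adiabatic to 5500 m: -4.6 × 4.2 km = -19.32°C, so T = -10.82°C.

-10.82°C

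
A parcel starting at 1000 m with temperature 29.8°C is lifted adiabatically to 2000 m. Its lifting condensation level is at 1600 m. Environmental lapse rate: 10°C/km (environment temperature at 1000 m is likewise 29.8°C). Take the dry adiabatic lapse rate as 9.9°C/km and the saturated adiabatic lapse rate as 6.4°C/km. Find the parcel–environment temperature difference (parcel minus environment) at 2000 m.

Parcel:
  1000–1600 m, dry: Δz = 0.6 km ⇒ ΔT = -5.94°C; T = 23.86°C
  1600–2000 m, saturated: Δz = 0.4 km ⇒ ΔT = -2.56°C; T = 21.3°C
Environment:
  1000–2000 m, environment: Δz = 1 km ⇒ ΔT = -10°C; T = 19.8°C
T_parcel − T_env = 21.3 − 19.8 = +1.5°C

+1.5°C (parcel warmer than environment)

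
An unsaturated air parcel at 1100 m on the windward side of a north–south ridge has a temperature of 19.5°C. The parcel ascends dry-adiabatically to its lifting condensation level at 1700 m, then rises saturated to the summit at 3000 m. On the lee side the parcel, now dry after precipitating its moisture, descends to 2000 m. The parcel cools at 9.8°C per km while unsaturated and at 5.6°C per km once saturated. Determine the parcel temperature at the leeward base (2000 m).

1100–1700 m, dry: Δz = 0.6 km ⇒ ΔT = -5.88°C; T = 13.62°C
1700–3000 m, saturated: Δz = 1.3 km ⇒ ΔT = -7.28°C; T = 6.34°C
3000–2000 m, dry descent: Δz = 1 km ⇒ ΔT = +9.8°C; T = 16.14°C

16.14°C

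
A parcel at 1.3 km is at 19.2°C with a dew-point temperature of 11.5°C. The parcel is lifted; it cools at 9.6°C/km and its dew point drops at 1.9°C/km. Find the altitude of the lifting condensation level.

T and T_d converge at 9.6 − 1.9 = 7.7°C per km
Height above start = (19.2 − 11.5) / 7.7 = 1 km
LCL altitude = 1300 m + 1000 m = 2300 m

2.3 km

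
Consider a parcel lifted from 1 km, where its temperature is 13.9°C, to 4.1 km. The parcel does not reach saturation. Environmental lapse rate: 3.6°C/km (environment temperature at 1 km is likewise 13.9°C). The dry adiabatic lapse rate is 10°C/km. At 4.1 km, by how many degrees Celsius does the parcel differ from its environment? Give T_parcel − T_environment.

-19.84°C (parcel cooler than environment)

Parcel:
  1000 → 4100 m (dry, 10°C/km): ΔT = -10 × 3.1 = -31°C → T = -17.1°C
Environment:
  1000 → 4100 m (environment, 3.6°C/km): ΔT = -3.6 × 3.1 = -11.16°C → T = 2.74°C
T_parcel − T_env = -17.1 − 2.74 = -19.84°C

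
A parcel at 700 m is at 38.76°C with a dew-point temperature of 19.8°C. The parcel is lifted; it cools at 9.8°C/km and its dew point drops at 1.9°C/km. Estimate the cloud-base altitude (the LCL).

3100 m

T and T_d converge at 9.8 − 1.9 = 7.9°C per km
Height above start = (38.76 − 19.8) / 7.9 = 2.4 km
LCL altitude = 700 m + 2400 m = 3100 m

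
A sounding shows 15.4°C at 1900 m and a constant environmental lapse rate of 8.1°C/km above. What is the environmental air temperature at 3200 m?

4.87°C

From 1900 m to 3200 m (environmental): cools by 8.1 × 1.3 = 10.53°C, giving 4.87°C.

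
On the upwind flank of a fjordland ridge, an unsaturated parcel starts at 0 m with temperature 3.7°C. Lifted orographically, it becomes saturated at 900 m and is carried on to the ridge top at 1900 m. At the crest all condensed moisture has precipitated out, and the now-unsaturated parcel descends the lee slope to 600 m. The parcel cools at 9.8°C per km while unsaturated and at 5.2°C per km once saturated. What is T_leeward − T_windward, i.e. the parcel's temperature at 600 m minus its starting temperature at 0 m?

-1.28°C

0–900 m, dry: Δz = 0.9 km ⇒ ΔT = -8.82°C; T = -5.12°C
900–1900 m, saturated: Δz = 1 km ⇒ ΔT = -5.2°C; T = -10.32°C
1900–600 m, dry descent: Δz = 1.3 km ⇒ ΔT = +12.74°C; T = 2.42°C
Net change vs windward start: 2.42 − 3.7 = -1.28°C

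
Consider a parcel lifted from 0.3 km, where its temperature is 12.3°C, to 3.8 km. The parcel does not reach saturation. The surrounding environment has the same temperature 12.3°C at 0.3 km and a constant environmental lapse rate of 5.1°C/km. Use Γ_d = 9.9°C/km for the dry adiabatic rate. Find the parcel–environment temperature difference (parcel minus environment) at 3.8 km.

-16.8°C (parcel cooler than environment)

Parcel:
  300 → 3800 m (dry, 9.9°C/km): ΔT = -9.9 × 3.5 = -34.65°C → T = -22.35°C
Environment:
  300 → 3800 m (environment, 5.1°C/km): ΔT = -5.1 × 3.5 = -17.85°C → T = -5.55°C
T_parcel − T_env = -22.35 − (-5.55) = -16.8°C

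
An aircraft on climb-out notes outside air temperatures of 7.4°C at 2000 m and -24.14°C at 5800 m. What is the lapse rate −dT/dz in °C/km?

8.3°C/km

Γ = −ΔT/Δz = (7.4 − (-24.14)) / (5800 − 2000) m
  = 31.54°C / 3.8 km = 8.3°C/km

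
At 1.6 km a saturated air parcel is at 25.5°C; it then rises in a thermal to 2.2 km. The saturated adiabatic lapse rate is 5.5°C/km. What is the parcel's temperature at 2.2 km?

1600 → 2200 m (saturated adiabatic, 5.5°C/km): ΔT = -5.5 × 0.6 = -3.3°C → T = 22.2°C

22.2°C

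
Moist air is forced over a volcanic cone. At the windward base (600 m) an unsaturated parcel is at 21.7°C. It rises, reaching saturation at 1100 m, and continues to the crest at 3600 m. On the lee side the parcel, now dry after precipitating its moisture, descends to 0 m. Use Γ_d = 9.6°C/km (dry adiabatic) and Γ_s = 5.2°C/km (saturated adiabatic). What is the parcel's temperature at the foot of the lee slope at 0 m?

Dry to 1100 m: -9.6 × 0.5 km = -4.8°C, so T = 16.9°C.
Saturated to 3600 m: -5.2 × 2.5 km = -13°C, so T = 3.9°C.
Dry descent to 0 m: +9.6 × 3.6 km = +34.56°C, so T = 38.46°C.

38.46°C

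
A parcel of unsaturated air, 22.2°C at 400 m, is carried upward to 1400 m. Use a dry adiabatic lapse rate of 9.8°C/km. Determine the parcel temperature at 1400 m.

12.4°C

400 → 1400 m (dry adiabatic, 9.8°C/km): ΔT = -9.8 × 1 = -9.8°C → T = 12.4°C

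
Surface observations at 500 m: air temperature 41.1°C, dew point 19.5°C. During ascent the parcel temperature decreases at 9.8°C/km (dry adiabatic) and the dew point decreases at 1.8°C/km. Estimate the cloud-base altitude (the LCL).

T and T_d converge at 9.8 − 1.8 = 8°C per km
Height above start = (41.1 − 19.5) / 8 = 2.7 km
LCL altitude = 500 m + 2700 m = 3200 m

3200 m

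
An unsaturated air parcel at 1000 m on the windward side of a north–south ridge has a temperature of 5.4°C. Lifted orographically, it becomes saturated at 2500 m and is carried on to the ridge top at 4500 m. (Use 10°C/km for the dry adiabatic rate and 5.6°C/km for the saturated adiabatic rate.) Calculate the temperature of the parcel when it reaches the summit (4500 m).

-20.8°C

1000 → 2500 m (dry, 10°C/km): ΔT = -10 × 1.5 = -15°C → T = -9.6°C
2500 → 4500 m (saturated, 5.6°C/km): ΔT = -5.6 × 2 = -11.2°C → T = -20.8°C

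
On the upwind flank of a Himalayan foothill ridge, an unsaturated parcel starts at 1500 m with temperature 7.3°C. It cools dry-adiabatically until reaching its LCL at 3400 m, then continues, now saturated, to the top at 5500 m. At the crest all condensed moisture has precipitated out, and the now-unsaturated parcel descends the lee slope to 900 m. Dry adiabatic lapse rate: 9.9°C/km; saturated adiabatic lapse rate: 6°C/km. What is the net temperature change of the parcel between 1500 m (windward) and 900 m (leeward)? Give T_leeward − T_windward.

+14.13°C

1500–3400 m, dry: Δz = 1.9 km ⇒ ΔT = -18.81°C; T = -11.51°C
3400–5500 m, saturated: Δz = 2.1 km ⇒ ΔT = -12.6°C; T = -24.11°C
5500–900 m, dry descent: Δz = 4.6 km ⇒ ΔT = +45.54°C; T = 21.43°C
Net change vs windward start: 21.43 − 7.3 = +14.13°C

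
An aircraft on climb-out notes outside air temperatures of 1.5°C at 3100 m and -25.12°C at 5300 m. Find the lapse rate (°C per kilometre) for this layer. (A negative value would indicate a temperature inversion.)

Γ = −ΔT/Δz = (1.5 − (-25.12)) / (5300 − 3100) m
  = 26.62°C / 2.2 km = 12.1°C/km

12.1°C/km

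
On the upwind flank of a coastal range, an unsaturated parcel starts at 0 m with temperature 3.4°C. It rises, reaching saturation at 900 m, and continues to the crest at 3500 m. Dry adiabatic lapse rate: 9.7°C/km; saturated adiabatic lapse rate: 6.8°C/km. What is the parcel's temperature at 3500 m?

-23.01°C

0 → 900 m (dry, 9.7°C/km): ΔT = -9.7 × 0.9 = -8.73°C → T = -5.33°C
900 → 3500 m (saturated, 6.8°C/km): ΔT = -6.8 × 2.6 = -17.68°C → T = -23.01°C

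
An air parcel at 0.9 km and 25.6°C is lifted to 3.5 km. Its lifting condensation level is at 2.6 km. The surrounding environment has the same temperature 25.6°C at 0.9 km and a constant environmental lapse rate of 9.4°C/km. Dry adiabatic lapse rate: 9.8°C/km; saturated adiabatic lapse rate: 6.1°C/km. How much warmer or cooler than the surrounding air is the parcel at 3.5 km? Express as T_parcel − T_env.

Parcel:
  From 900 m to 2600 m (dry): cools by 9.8 × 1.7 = 16.66°C, giving 8.94°C.
  From 2600 m to 3500 m (saturated): cools by 6.1 × 0.9 = 5.49°C, giving 3.45°C.
Environment:
  From 900 m to 3500 m (environment): cools by 9.4 × 2.6 = 24.44°C, giving 1.16°C.
T_parcel − T_env = 3.45 − 1.16 = +2.29°C

+2.29°C (parcel warmer than environment)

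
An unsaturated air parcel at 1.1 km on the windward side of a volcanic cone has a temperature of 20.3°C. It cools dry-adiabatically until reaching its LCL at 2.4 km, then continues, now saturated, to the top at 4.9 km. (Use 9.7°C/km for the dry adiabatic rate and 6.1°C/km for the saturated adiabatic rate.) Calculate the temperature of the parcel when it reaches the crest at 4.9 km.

-7.56°C

Dry to 2400 m: -9.7 × 1.3 km = -12.61°C, so T = 7.69°C.
Saturated to 4900 m: -6.1 × 2.5 km = -15.25°C, so T = -7.56°C.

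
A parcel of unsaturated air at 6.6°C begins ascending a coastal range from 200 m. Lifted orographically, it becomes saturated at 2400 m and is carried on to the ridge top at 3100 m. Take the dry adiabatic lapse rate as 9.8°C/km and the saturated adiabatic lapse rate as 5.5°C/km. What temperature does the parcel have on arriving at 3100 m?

200–2400 m, dry: Δz = 2.2 km ⇒ ΔT = -21.56°C; T = -14.96°C
2400–3100 m, saturated: Δz = 0.7 km ⇒ ΔT = -3.85°C; T = -18.81°C

-18.81°C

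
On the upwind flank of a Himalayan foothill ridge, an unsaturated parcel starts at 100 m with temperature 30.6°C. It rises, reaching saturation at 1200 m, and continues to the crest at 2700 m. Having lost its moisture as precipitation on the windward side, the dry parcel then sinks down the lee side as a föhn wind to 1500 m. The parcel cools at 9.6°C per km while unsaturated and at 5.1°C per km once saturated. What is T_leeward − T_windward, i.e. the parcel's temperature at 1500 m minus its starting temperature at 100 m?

-6.69°C

From 100 m to 1200 m (dry): cools by 9.6 × 1.1 = 10.56°C, giving 20.04°C.
From 1200 m to 2700 m (saturated): cools by 5.1 × 1.5 = 7.65°C, giving 12.39°C.
From 2700 m to 1500 m (dry descent): warms by 9.6 × 1.2 = 11.52°C, giving 23.91°C.
Net change vs windward start: 23.91 − 30.6 = -6.69°C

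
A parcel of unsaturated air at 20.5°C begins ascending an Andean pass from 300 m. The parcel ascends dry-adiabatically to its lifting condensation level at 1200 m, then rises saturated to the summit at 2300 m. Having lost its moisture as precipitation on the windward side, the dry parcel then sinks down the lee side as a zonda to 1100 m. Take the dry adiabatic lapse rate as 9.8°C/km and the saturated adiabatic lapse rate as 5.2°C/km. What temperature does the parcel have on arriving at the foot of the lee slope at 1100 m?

17.72°C

From 300 m to 1200 m (dry): cools by 9.8 × 0.9 = 8.82°C, giving 11.68°C.
From 1200 m to 2300 m (saturated): cools by 5.2 × 1.1 = 5.72°C, giving 5.96°C.
From 2300 m to 1100 m (dry descent): warms by 9.8 × 1.2 = 11.76°C, giving 17.72°C.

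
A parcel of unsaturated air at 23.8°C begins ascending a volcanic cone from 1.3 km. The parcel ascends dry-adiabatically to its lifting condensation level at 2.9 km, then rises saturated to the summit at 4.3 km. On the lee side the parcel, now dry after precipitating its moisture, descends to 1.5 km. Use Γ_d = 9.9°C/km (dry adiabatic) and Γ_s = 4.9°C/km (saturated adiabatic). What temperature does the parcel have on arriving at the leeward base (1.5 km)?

28.82°C

From 1300 m to 2900 m (dry): cools by 9.9 × 1.6 = 15.84°C, giving 7.96°C.
From 2900 m to 4300 m (saturated): cools by 4.9 × 1.4 = 6.86°C, giving 1.1°C.
From 4300 m to 1500 m (dry descent): warms by 9.9 × 2.8 = 27.72°C, giving 28.82°C.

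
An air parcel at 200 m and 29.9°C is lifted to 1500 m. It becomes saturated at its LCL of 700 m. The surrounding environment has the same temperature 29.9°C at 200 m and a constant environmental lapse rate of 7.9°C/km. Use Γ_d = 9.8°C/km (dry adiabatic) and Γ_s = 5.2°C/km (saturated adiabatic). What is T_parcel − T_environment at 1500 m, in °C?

+1.21°C (parcel warmer than environment)

Parcel:
  Dry to 700 m: -9.8 × 0.5 km = -4.9°C, so T = 25°C.
  Saturated to 1500 m: -5.2 × 0.8 km = -4.16°C, so T = 20.84°C.
Environment:
  Environment to 1500 m: -7.9 × 1.3 km = -10.27°C, so T = 19.63°C.
T_parcel − T_env = 20.84 − 19.63 = +1.21°C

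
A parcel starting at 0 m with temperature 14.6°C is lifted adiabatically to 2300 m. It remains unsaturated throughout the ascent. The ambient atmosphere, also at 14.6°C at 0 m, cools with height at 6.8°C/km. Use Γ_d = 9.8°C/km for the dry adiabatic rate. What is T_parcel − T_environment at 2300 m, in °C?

-6.9°C (parcel cooler than environment)

Parcel:
  0–2300 m, dry: Δz = 2.3 km ⇒ ΔT = -22.54°C; T = -7.94°C
Environment:
  0–2300 m, environment: Δz = 2.3 km ⇒ ΔT = -15.64°C; T = -1.04°C
T_parcel − T_env = -7.94 − (-1.04) = -6.9°C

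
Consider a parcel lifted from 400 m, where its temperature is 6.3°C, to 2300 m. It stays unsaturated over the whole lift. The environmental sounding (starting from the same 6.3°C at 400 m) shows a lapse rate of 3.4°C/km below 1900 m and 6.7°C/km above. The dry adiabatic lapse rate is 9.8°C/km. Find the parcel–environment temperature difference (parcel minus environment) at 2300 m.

-10.84°C (parcel cooler than environment)

Parcel:
  Dry to 2300 m: -9.8 × 1.9 km = -18.62°C, so T = -12.32°C.
Environment:
  Environment, lower layer to 1900 m: -3.4 × 1.5 km = -5.1°C, so T = 1.2°C.
  Environment, upper layer to 2300 m: -6.7 × 0.4 km = -2.68°C, so T = -1.48°C.
T_parcel − T_env = -12.32 − (-1.48) = -10.84°C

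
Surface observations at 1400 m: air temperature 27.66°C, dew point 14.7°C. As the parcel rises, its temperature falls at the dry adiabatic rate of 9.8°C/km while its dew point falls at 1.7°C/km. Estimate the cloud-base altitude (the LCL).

T and T_d converge at 9.8 − 1.7 = 8.1°C per km
Height above start = (27.66 − 14.7) / 8.1 = 1.6 km
LCL altitude = 1400 m + 1600 m = 3000 m

3000 m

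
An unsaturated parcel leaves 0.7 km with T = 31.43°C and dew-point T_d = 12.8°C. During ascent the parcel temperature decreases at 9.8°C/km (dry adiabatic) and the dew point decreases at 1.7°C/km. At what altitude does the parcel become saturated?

T and T_d converge at 9.8 − 1.7 = 8.1°C per km
Height above start = (31.43 − 12.8) / 8.1 = 2.3 km
LCL altitude = 700 m + 2300 m = 3000 m

3 km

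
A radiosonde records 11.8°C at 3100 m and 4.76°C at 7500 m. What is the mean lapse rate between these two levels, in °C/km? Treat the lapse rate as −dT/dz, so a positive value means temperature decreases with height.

1.6°C/km

Γ = −ΔT/Δz = (11.8 − 4.76) / (7500 − 3100) m
  = 7.04°C / 4.4 km = 1.6°C/km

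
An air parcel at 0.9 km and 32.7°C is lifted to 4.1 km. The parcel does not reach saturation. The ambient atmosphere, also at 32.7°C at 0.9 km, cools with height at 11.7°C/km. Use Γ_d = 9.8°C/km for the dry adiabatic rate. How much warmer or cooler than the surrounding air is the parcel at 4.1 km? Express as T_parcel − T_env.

+6.08°C (parcel warmer than environment)

Parcel:
  Dry to 4100 m: -9.8 × 3.2 km = -31.36°C, so T = 1.34°C.
Environment:
  Environment to 4100 m: -11.7 × 3.2 km = -37.44°C, so T = -4.74°C.
T_parcel − T_env = 1.34 − (-4.74) = +6.08°C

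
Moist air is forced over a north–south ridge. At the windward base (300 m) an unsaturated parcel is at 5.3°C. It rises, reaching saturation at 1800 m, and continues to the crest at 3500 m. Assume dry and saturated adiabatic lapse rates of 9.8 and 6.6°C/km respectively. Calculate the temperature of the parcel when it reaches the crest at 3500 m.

-20.62°C

Dry to 1800 m: -9.8 × 1.5 km = -14.7°C, so T = -9.4°C.
Saturated to 3500 m: -6.6 × 1.7 km = -11.22°C, so T = -20.62°C.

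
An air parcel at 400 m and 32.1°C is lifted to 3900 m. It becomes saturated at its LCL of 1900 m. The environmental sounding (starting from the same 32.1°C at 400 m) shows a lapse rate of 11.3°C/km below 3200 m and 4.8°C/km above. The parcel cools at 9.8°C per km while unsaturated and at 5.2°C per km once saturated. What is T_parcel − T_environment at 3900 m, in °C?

Parcel:
  400–1900 m, dry: Δz = 1.5 km ⇒ ΔT = -14.7°C; T = 17.4°C
  1900–3900 m, saturated: Δz = 2 km ⇒ ΔT = -10.4°C; T = 7°C
Environment:
  400–3200 m, environment, lower layer: Δz = 2.8 km ⇒ ΔT = -31.64°C; T = 0.46°C
  3200–3900 m, environment, upper layer: Δz = 0.7 km ⇒ ΔT = -3.36°C; T = -2.9°C
T_parcel − T_env = 7 − (-2.9) = +9.9°C

+9.9°C (parcel warmer than environment)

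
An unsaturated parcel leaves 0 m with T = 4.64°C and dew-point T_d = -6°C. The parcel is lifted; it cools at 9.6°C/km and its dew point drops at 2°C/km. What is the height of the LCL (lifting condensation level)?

T and T_d converge at 9.6 − 2 = 7.6°C per km
Height above start = (4.64 − (-6)) / 7.6 = 1.4 km
LCL altitude = 0 m + 1400 m = 1400 m

1400 m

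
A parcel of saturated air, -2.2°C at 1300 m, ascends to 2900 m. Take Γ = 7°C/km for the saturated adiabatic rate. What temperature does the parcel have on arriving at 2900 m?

-13.4°C

1300 → 2900 m (saturated adiabatic, 7°C/km): ΔT = -7 × 1.6 = -11.2°C → T = -13.4°C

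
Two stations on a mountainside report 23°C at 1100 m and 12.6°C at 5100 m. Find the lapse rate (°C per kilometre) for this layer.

2.6°C/km

Γ = −ΔT/Δz = (23 − 12.6) / (5100 − 1100) m
  = 10.4°C / 4 km = 2.6°C/km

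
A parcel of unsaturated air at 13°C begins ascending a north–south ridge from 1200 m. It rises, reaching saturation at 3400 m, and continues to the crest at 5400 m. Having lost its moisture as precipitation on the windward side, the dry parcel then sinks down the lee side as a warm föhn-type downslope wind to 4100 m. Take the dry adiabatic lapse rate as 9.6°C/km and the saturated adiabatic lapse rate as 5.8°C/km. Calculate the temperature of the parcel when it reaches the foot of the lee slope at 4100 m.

Dry to 3400 m: -9.6 × 2.2 km = -21.12°C, so T = -8.12°C.
Saturated to 5400 m: -5.8 × 2 km = -11.6°C, so T = -19.72°C.
Dry descent to 4100 m: +9.6 × 1.3 km = +12.48°C, so T = -7.24°C.

-7.24°C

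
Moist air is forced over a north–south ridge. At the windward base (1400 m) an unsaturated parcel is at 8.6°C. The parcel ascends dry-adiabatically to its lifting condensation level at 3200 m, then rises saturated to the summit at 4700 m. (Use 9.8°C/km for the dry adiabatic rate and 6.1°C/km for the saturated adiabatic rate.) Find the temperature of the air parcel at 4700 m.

Dry to 3200 m: -9.8 × 1.8 km = -17.64°C, so T = -9.04°C.
Saturated to 4700 m: -6.1 × 1.5 km = -9.15°C, so T = -18.19°C.

-18.19°C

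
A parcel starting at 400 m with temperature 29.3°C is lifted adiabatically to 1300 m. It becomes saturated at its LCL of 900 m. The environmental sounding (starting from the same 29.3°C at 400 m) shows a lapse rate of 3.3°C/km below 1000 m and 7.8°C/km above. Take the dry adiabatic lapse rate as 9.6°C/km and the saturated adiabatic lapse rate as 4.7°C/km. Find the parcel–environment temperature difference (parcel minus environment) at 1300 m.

-2.36°C (parcel cooler than environment)

Parcel:
  400–900 m, dry: Δz = 0.5 km ⇒ ΔT = -4.8°C; T = 24.5°C
  900–1300 m, saturated: Δz = 0.4 km ⇒ ΔT = -1.88°C; T = 22.62°C
Environment:
  400–1000 m, environment, lower layer: Δz = 0.6 km ⇒ ΔT = -1.98°C; T = 27.32°C
  1000–1300 m, environment, upper layer: Δz = 0.3 km ⇒ ΔT = -2.34°C; T = 24.98°C
T_parcel − T_env = 22.62 − 24.98 = -2.36°C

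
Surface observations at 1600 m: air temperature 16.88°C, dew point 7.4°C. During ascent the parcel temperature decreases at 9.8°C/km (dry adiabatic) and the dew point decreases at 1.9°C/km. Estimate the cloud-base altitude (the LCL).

T and T_d converge at 9.8 − 1.9 = 7.9°C per km
Height above start = (16.88 − 7.4) / 7.9 = 1.2 km
LCL altitude = 1600 m + 1200 m = 2800 m

2800 m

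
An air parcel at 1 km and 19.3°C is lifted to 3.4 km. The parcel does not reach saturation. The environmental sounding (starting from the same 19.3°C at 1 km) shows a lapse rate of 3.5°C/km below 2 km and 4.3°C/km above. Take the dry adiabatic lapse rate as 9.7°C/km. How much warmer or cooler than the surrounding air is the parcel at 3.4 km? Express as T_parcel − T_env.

Parcel:
  1000–3400 m, dry: Δz = 2.4 km ⇒ ΔT = -23.28°C; T = -3.98°C
Environment:
  1000–2000 m, environment, lower layer: Δz = 1 km ⇒ ΔT = -3.5°C; T = 15.8°C
  2000–3400 m, environment, upper layer: Δz = 1.4 km ⇒ ΔT = -6.02°C; T = 9.78°C
T_parcel − T_env = -3.98 − 9.78 = -13.76°C

-13.76°C (parcel cooler than environment)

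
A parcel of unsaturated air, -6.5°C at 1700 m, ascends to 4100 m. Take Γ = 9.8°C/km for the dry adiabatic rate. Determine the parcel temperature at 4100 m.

1700–4100 m, dry adiabatic: Δz = 2.4 km ⇒ ΔT = -23.52°C; T = -30.02°C

-30.02°C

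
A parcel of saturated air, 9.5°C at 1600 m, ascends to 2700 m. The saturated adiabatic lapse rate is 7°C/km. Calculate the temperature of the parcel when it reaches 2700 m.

From 1600 m to 2700 m (saturated adiabatic): cools by 7 × 1.1 = 7.7°C, giving 1.8°C.

1.8°C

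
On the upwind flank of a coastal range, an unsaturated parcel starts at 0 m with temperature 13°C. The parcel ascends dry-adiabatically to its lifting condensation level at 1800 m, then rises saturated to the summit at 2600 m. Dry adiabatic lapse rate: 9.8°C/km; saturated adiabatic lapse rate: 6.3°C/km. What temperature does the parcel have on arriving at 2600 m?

-9.68°C

From 0 m to 1800 m (dry): cools by 9.8 × 1.8 = 17.64°C, giving -4.64°C.
From 1800 m to 2600 m (saturated): cools by 6.3 × 0.8 = 5.04°C, giving -9.68°C.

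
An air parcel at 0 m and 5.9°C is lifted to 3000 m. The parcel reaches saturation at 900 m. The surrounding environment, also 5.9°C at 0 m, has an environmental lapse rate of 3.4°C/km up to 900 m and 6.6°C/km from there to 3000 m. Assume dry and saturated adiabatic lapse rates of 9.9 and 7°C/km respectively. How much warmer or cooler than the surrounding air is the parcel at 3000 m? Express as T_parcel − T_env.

-6.69°C (parcel cooler than environment)

Parcel:
  0 → 900 m (dry, 9.9°C/km): ΔT = -9.9 × 0.9 = -8.91°C → T = -3.01°C
  900 → 3000 m (saturated, 7°C/km): ΔT = -7 × 2.1 = -14.7°C → T = -17.71°C
Environment:
  0 → 900 m (environment, lower layer, 3.4°C/km): ΔT = -3.4 × 0.9 = -3.06°C → T = 2.84°C
  900 → 3000 m (environment, upper layer, 6.6°C/km): ΔT = -6.6 × 2.1 = -13.86°C → T = -11.02°C
T_parcel − T_env = -17.71 − (-11.02) = -6.69°C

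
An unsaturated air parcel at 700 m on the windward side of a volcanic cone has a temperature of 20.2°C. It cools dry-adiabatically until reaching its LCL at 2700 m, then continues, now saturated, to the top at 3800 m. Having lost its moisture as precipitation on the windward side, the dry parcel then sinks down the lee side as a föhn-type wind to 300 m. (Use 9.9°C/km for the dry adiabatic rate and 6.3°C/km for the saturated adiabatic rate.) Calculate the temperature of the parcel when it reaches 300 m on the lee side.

700 → 2700 m (dry, 9.9°C/km): ΔT = -9.9 × 2 = -19.8°C → T = 0.4°C
2700 → 3800 m (saturated, 6.3°C/km): ΔT = -6.3 × 1.1 = -6.93°C → T = -6.53°C
3800 → 300 m (dry descent, 9.9°C/km): ΔT = +9.9 × 3.5 = +34.65°C → T = 28.12°C

28.12°C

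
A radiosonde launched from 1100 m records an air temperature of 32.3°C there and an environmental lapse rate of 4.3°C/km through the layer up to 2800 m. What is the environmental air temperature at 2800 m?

24.99°C

Environmental to 2800 m: -4.3 × 1.7 km = -7.31°C, so T = 24.99°C.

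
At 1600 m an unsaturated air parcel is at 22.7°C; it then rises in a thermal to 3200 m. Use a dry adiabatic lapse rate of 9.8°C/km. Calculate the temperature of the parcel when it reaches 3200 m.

Dry adiabatic to 3200 m: -9.8 × 1.6 km = -15.68°C, so T = 7.02°C.

7.02°C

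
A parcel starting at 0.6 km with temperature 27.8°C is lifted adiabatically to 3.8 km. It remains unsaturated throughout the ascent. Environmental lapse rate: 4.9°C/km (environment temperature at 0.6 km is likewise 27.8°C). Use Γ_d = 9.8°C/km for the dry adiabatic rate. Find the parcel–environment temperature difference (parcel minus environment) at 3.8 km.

Parcel:
  Dry to 3800 m: -9.8 × 3.2 km = -31.36°C, so T = -3.56°C.
Environment:
  Environment to 3800 m: -4.9 × 3.2 km = -15.68°C, so T = 12.12°C.
T_parcel − T_env = -3.56 − 12.12 = -15.68°C

-15.68°C (parcel cooler than environment)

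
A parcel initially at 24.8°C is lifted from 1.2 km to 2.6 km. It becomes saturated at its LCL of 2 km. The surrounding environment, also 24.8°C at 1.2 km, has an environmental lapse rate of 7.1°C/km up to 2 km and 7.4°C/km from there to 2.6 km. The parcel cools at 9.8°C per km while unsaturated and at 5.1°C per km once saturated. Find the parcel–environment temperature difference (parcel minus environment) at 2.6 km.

Parcel:
  1200 → 2000 m (dry, 9.8°C/km): ΔT = -9.8 × 0.8 = -7.84°C → T = 16.96°C
  2000 → 2600 m (saturated, 5.1°C/km): ΔT = -5.1 × 0.6 = -3.06°C → T = 13.9°C
Environment:
  1200 → 2000 m (environment, lower layer, 7.1°C/km): ΔT = -7.1 × 0.8 = -5.68°C → T = 19.12°C
  2000 → 2600 m (environment, upper layer, 7.4°C/km): ΔT = -7.4 × 0.6 = -4.44°C → T = 14.68°C
T_parcel − T_env = 13.9 − 14.68 = -0.78°C

-0.78°C (parcel cooler than environment)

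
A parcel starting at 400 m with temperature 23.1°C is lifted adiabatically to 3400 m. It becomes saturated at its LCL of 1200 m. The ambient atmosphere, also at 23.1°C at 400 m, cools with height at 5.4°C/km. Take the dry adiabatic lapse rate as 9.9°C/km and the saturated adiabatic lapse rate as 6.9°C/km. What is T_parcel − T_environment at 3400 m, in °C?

-6.9°C (parcel cooler than environment)

Parcel:
  From 400 m to 1200 m (dry): cools by 9.9 × 0.8 = 7.92°C, giving 15.18°C.
  From 1200 m to 3400 m (saturated): cools by 6.9 × 2.2 = 15.18°C, giving 0°C.
Environment:
  From 400 m to 3400 m (environment): cools by 5.4 × 3 = 16.2°C, giving 6.9°C.
T_parcel − T_env = 0 − 6.9 = -6.9°C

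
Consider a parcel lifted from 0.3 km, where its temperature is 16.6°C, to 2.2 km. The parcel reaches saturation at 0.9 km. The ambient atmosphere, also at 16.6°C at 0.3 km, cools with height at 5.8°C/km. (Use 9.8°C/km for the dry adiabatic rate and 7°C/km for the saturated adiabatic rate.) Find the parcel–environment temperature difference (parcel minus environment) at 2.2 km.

Parcel:
  300–900 m, dry: Δz = 0.6 km ⇒ ΔT = -5.88°C; T = 10.72°C
  900–2200 m, saturated: Δz = 1.3 km ⇒ ΔT = -9.1°C; T = 1.62°C
Environment:
  300–2200 m, environment: Δz = 1.9 km ⇒ ΔT = -11.02°C; T = 5.58°C
T_parcel − T_env = 1.62 − 5.58 = -3.96°C

-3.96°C (parcel cooler than environment)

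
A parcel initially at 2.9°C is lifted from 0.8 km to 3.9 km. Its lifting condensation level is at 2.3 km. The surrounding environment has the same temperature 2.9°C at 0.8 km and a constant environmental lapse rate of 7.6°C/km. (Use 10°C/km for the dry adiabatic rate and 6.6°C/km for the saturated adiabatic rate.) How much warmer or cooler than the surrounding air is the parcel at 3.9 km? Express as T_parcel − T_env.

-2°C (parcel cooler than environment)

Parcel:
  800–2300 m, dry: Δz = 1.5 km ⇒ ΔT = -15°C; T = -12.1°C
  2300–3900 m, saturated: Δz = 1.6 km ⇒ ΔT = -10.56°C; T = -22.66°C
Environment:
  800–3900 m, environment: Δz = 3.1 km ⇒ ΔT = -23.56°C; T = -20.66°C
T_parcel − T_env = -22.66 − (-20.66) = -2°C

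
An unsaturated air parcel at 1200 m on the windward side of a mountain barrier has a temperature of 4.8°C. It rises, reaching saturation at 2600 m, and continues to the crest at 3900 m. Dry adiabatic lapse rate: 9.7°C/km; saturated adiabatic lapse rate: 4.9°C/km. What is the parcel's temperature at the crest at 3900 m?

-15.15°C

1200–2600 m, dry: Δz = 1.4 km ⇒ ΔT = -13.58°C; T = -8.78°C
2600–3900 m, saturated: Δz = 1.3 km ⇒ ΔT = -6.37°C; T = -15.15°C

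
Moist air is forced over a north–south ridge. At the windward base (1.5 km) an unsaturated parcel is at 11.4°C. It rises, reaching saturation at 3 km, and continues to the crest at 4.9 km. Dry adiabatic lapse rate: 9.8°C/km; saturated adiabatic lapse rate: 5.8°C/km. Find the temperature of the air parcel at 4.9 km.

-14.32°C

1500–3000 m, dry: Δz = 1.5 km ⇒ ΔT = -14.7°C; T = -3.3°C
3000–4900 m, saturated: Δz = 1.9 km ⇒ ΔT = -11.02°C; T = -14.32°C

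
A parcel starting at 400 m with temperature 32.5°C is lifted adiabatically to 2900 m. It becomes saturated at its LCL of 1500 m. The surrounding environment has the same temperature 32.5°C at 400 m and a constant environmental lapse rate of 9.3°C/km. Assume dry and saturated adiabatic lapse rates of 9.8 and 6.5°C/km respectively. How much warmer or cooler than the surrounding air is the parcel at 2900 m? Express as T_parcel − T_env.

+3.37°C (parcel warmer than environment)

Parcel:
  400 → 1500 m (dry, 9.8°C/km): ΔT = -9.8 × 1.1 = -10.78°C → T = 21.72°C
  1500 → 2900 m (saturated, 6.5°C/km): ΔT = -6.5 × 1.4 = -9.1°C → T = 12.62°C
Environment:
  400 → 2900 m (environment, 9.3°C/km): ΔT = -9.3 × 2.5 = -23.25°C → T = 9.25°C
T_parcel − T_env = 12.62 − 9.25 = +3.37°C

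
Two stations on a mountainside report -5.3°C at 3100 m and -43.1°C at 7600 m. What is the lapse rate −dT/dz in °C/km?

Γ = −ΔT/Δz = (-5.3 − (-43.1)) / (7600 − 3100) m
  = 37.8°C / 4.5 km = 8.4°C/km

8.4°C/km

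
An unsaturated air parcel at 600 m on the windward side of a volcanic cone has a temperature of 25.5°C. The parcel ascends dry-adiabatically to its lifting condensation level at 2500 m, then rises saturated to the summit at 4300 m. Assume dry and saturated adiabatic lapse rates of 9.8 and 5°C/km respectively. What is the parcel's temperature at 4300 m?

Dry to 2500 m: -9.8 × 1.9 km = -18.62°C, so T = 6.88°C.
Saturated to 4300 m: -5 × 1.8 km = -9°C, so T = -2.12°C.

-2.12°C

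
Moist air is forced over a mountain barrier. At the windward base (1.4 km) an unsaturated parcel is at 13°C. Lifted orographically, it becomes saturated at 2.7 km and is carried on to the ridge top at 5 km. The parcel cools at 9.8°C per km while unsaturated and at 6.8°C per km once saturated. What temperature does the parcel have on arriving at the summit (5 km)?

-15.38°C

From 1400 m to 2700 m (dry): cools by 9.8 × 1.3 = 12.74°C, giving 0.26°C.
From 2700 m to 5000 m (saturated): cools by 6.8 × 2.3 = 15.64°C, giving -15.38°C.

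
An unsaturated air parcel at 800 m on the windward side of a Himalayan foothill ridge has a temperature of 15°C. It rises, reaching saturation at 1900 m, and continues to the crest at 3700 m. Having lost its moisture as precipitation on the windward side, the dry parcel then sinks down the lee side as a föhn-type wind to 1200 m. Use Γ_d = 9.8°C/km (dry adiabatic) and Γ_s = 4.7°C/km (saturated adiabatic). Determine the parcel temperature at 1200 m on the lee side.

20.26°C

Dry to 1900 m: -9.8 × 1.1 km = -10.78°C, so T = 4.22°C.
Saturated to 3700 m: -4.7 × 1.8 km = -8.46°C, so T = -4.24°C.
Dry descent to 1200 m: +9.8 × 2.5 km = +24.5°C, so T = 20.26°C.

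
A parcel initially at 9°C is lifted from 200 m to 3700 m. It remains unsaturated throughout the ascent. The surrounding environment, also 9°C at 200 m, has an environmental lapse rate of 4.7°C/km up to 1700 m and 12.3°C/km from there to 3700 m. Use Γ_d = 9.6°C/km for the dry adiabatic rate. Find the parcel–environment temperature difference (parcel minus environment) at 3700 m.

Parcel:
  From 200 m to 3700 m (dry): cools by 9.6 × 3.5 = 33.6°C, giving -24.6°C.
Environment:
  From 200 m to 1700 m (environment, lower layer): cools by 4.7 × 1.5 = 7.05°C, giving 1.95°C.
  From 1700 m to 3700 m (environment, upper layer): cools by 12.3 × 2 = 24.6°C, giving -22.65°C.
T_parcel − T_env = -24.6 − (-22.65) = -1.95°C

-1.95°C (parcel cooler than environment)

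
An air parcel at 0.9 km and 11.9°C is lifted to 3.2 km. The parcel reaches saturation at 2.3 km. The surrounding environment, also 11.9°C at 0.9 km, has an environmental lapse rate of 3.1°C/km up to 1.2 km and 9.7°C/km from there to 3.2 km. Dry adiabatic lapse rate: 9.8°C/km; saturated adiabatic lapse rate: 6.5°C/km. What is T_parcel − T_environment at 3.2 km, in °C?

+0.76°C (parcel warmer than environment)

Parcel:
  From 900 m to 2300 m (dry): cools by 9.8 × 1.4 = 13.72°C, giving -1.82°C.
  From 2300 m to 3200 m (saturated): cools by 6.5 × 0.9 = 5.85°C, giving -7.67°C.
Environment:
  From 900 m to 1200 m (environment, lower layer): cools by 3.1 × 0.3 = 0.93°C, giving 10.97°C.
  From 1200 m to 3200 m (environment, upper layer): cools by 9.7 × 2 = 19.4°C, giving -8.43°C.
T_parcel − T_env = -7.67 − (-8.43) = +0.76°C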